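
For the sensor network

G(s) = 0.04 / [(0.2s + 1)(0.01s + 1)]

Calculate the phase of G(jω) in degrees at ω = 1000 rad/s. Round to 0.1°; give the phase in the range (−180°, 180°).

-174.0°

At ω = 1000 rad/s:
pole (1 + j1000·0.2) = 1 + j200 → |·| ≈ 200, ∠ ≈ 89.71°
pole (1 + j1000·0.01) = 1 + j10 → |·| ≈ 10.05, ∠ ≈ 84.29°
∠G = (0°) − (89.71° + 84.29°) = -174.00°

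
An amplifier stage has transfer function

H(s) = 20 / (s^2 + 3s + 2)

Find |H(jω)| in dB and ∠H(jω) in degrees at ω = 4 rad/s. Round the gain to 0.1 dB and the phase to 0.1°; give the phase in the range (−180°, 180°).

0.7 dB, -139.4°

Substitute s = j4:
Numerator: 20 = 20 + j0
Denominator: (j4)^2 + 3(j4) + 2 = -14 + j12
|N| = √(20² + 0²) ≈ 20, ∠N ≈ 0.00°
|D| = √(14² + 12²) ≈ 18.439, ∠D ≈ 139.40°
|H| = 20 / 18.439 ≈ 1.0847
Gain = 20 log₁₀(1.0847) ≈ 0.71 dB
∠H = 0.00° − 139.40° = -139.40°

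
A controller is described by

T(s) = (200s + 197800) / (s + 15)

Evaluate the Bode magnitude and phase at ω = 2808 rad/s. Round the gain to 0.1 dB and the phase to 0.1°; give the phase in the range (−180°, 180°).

46.5 dB, -19.1°

Substitute s = j2808:
Numerator: 200(j2808) + 197800 = 197800 + j561600
Denominator: (j2808) + 15 = 15 + j2808
|N| = √(197800² + 561600²) ≈ 5.9542e+05, ∠N ≈ 70.60°
|D| = √(15² + 2808²) ≈ 2808, ∠D ≈ 89.69°
|T| = 5.9542e+05 / 2808 ≈ 212.04
Gain = 20 log₁₀(212.04) ≈ 46.53 dB
∠T = 70.60° − 89.69° = -19.09°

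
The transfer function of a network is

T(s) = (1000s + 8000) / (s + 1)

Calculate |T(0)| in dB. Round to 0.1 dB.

T(0) = 8000 / 1 = 8000
20 log₁₀(8000) ≈ 78.06 dB

78.1 dB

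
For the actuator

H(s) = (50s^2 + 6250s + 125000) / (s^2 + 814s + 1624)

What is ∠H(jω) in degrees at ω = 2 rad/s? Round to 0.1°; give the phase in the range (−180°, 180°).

-39.4°

Substitute s = j2:
Numerator: 50(j2)^2 + 6250(j2) + 125000 = 124800 + j12500
Denominator: (j2)^2 + 814(j2) + 1624 = 1620 + j1628
|N| = √(124800² + 12500²) ≈ 1.2542e+05, ∠N ≈ 5.72°
|D| = √(1620² + 1628²) ≈ 2296.7, ∠D ≈ 45.14°
∠H = 5.72° − 45.14° = -39.42°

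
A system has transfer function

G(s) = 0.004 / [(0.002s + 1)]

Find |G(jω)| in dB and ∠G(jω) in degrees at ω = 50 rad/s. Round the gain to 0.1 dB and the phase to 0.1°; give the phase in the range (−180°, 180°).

At ω = 50 rad/s:
pole (1 + j50·0.002) = 1 + j0.1 → |·| ≈ 1.005, ∠ ≈ 5.71°
|G| = 0.004 · 1 / (1.005) ≈ 0.0039801
Gain = 20 log₁₀(0.0039801) ≈ -48.00 dB
∠G = (0°) − (5.71°) = -5.71°

-48.0 dB, -5.7°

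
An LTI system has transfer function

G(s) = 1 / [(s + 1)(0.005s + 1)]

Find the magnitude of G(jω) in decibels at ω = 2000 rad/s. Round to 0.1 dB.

At ω = 2000 rad/s:
pole (1 + j2000·1) = 1 + j2000 → |·| ≈ 2000, ∠ ≈ 89.97°
pole (1 + j2000·0.005) = 1 + j10 → |·| ≈ 10.05, ∠ ≈ 84.29°
|G| = 1 · 1 / (2000 · 10.05) ≈ 4.9751e-05
Gain = 20 log₁₀(4.9751e-05) ≈ -86.06 dB

-86.1 dB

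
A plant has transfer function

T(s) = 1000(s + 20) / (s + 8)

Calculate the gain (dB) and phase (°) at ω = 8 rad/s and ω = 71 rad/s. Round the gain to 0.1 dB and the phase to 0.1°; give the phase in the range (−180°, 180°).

ω = 8: 65.6 dB, -23.2°; ω = 71: 60.3 dB, -9.3°

At s = jω = j8:
zero (s+20): 20 + j8 → |·| = √(20²+8²) = √464 ≈ 21.541, ∠ = arctan(8/20) ≈ 21.80°
pole (s+8): 8 + j8 → |·| = √(8²+8²) = √128 ≈ 11.314, ∠ = arctan(8/8) ≈ 45.00°
|T| = 1000 · 21.541 / 11.314 ≈ 1903.9
Gain = 20 log₁₀(1903.9) ≈ 65.59 dB
∠T = 21.80° − 45.00° = -23.20°

At s = jω = j71:
zero (s+20): 20 + j71 → |·| = √(20²+71²) = √5441 ≈ 73.763, ∠ = arctan(71/20) ≈ 74.27°
pole (s+8): 8 + j71 → |·| = √(8²+71²) = √5105 ≈ 71.449, ∠ = arctan(71/8) ≈ 83.57°
|T| = 1000 · 73.763 / 71.449 ≈ 1032.4
Gain = 20 log₁₀(1032.4) ≈ 60.28 dB
∠T = 74.27° − 83.57° = -9.30°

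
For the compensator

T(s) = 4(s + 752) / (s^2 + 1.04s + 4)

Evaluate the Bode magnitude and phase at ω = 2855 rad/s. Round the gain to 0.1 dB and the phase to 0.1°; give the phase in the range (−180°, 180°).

At s = jω = j2855:
zero (s+752): 752 + j2855 → |·| = √(752²+2855²) = √8716529 ≈ 2952.4, ∠ = arctan(2855/752) ≈ 75.24°
quadratic: (j2855)² + 1.04·j2855 + 4 = -8151021 + j2969.2 → |·| ≈ 8.151e+06, ∠ ≈ 179.98°
|T| = 4 · 2952.4 / 8.151e+06 ≈ 0.0014489
Gain = 20 log₁₀(0.0014489) ≈ -56.78 dB
∠T = 75.24° − 179.98° = -104.74°

-56.8 dB, -104.7°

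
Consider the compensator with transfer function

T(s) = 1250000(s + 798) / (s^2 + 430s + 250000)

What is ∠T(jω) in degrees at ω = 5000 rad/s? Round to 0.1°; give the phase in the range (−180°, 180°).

-94.1°

At s = jω = j5000:
zero (s+798): 798 + j5000 → |·| = √(798²+5000²) = √25636804 ≈ 5063.3, ∠ = arctan(5000/798) ≈ 80.93°
quadratic: (j5000)² + 430·j5000 + 250000 = -24750000 + j2150000 → |·| ≈ 2.4843e+07, ∠ ≈ 175.04°
∠T = 80.93° − 175.04° = -94.11°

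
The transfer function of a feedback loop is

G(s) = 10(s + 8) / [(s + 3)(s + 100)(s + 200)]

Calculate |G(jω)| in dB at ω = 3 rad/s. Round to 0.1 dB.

-59.9 dB

At s = jω = j3:
zero (s+8): 8 + j3 → |·| = √(8²+3²) = √73 ≈ 8.544, ∠ = arctan(3/8) ≈ 20.56°
pole (s+3): 3 + j3 → |·| = √(3²+3²) = √18 ≈ 4.2426, ∠ = arctan(3/3) ≈ 45.00°
pole (s+100): 100 + j3 → |·| = √(100²+3²) = √10009 ≈ 100.04, ∠ = arctan(3/100) ≈ 1.72°
pole (s+200): 200 + j3 → |·| = √(200²+3²) = √40009 ≈ 200.02, ∠ = arctan(3/200) ≈ 0.86°
|G| = 10 · 8.544 / 84894 ≈ 0.0010064
Gain = 20 log₁₀(0.0010064) ≈ -59.94 dB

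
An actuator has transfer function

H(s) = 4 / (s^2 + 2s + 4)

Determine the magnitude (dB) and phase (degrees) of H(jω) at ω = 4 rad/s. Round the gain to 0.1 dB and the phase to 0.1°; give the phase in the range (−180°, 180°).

At s = jω = j4:
quadratic: (j4)² + 2·j4 + 4 = -12 + j8 → |·| ≈ 14.422, ∠ ≈ 146.31°
|H| = 4 / 14.422 ≈ 0.27735
Gain = 20 log₁₀(0.27735) ≈ -11.14 dB
∠H = 0.00° − 146.31° = -146.31°

-11.1 dB, -146.3°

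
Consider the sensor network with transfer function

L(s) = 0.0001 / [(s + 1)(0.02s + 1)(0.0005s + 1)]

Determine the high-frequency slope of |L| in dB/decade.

Each pole contributes −20 dB/decade at high frequency; each zero contributes +20 dB/decade.
Net: 0 zero(s) − 3 pole(s) → -60 dB/decade.

-60 dB/decade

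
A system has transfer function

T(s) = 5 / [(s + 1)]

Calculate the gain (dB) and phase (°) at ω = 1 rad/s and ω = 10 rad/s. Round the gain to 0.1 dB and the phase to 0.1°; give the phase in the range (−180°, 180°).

ω = 1: 11.0 dB, -45.0°; ω = 10: -6.1 dB, -84.3°

At ω = 1 rad/s:
pole (1 + j1·1) = 1 + j1 → |·| ≈ 1.4142, ∠ ≈ 45.00°
|T| = 5 · 1 / (1.4142) ≈ 3.5356
Gain = 20 log₁₀(3.5356) ≈ 10.97 dB
∠T = (0°) − (45.00°) = -45.00°

At ω = 10 rad/s:
pole (1 + j10·1) = 1 + j10 → |·| ≈ 10.05, ∠ ≈ 84.29°
|T| = 5 · 1 / (10.05) ≈ 0.49751
Gain = 20 log₁₀(0.49751) ≈ -6.06 dB
∠T = (0°) − (84.29°) = -84.29°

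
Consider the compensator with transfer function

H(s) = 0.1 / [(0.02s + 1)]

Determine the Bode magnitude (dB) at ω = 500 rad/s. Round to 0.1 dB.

-40.0 dB

At ω = 500 rad/s:
pole (1 + j500·0.02) = 1 + j10 → |·| ≈ 10.05, ∠ ≈ 84.29°
|H| = 0.1 · 1 / (10.05) ≈ 0.0099502
Gain = 20 log₁₀(0.0099502) ≈ -40.04 dB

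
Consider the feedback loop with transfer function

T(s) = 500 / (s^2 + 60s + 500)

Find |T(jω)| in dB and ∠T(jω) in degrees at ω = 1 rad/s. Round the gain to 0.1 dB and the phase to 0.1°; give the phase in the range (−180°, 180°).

-0.0 dB, -6.9°

Substitute s = j1:
Numerator: 500 = 500 + j0
Denominator: (j1)^2 + 60(j1) + 500 = 499 + j60
|N| = √(500² + 0²) ≈ 500, ∠N ≈ 0.00°
|D| = √(499² + 60²) ≈ 502.59, ∠D ≈ 6.86°
|T| = 500 / 502.59 ≈ 0.99485
Gain = 20 log₁₀(0.99485) ≈ -0.04 dB
∠T = 0.00° − 6.86° = -6.86°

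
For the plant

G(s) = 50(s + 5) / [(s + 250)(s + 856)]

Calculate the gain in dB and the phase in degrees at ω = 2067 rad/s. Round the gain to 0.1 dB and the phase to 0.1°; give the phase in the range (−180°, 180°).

-33.1 dB, -60.7°

At s = jω = j2067:
zero (s+5): 5 + j2067 → |·| = √(5²+2067²) = √4272514 ≈ 2067, ∠ = arctan(2067/5) ≈ 89.86°
pole (s+250): 250 + j2067 → |·| = √(250²+2067²) = √4334989 ≈ 2082.1, ∠ = arctan(2067/250) ≈ 83.10°
pole (s+856): 856 + j2067 → |·| = √(856²+2067²) = √5005225 ≈ 2237.2, ∠ = arctan(2067/856) ≈ 67.50°
|G| = 50 · 2067 / 4.6581e+06 ≈ 0.022187
Gain = 20 log₁₀(0.022187) ≈ -33.08 dB
∠G = 89.86° − 150.60° = -60.74°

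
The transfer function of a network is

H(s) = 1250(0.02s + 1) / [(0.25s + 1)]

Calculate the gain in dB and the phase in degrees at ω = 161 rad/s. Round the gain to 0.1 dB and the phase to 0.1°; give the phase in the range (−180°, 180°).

At ω = 161 rad/s:
zero (1 + j161·0.02) = 1 + j3.22 → |·| ≈ 3.3717, ∠ ≈ 72.75°
pole (1 + j161·0.25) = 1 + j40.25 → |·| ≈ 40.262, ∠ ≈ 88.58°
|H| = 1250 · 3.3717 / (40.262) ≈ 104.68
Gain = 20 log₁₀(104.68) ≈ 40.40 dB
∠H = (72.75°) − (88.58°) = -15.83°

40.4 dB, -15.8°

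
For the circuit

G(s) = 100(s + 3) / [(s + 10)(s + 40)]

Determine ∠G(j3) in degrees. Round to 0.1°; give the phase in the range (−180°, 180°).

At s = jω = j3:
zero (s+3): 3 + j3 → |·| = √(3²+3²) = √18 ≈ 4.2426, ∠ = arctan(3/3) ≈ 45.00°
pole (s+10): 10 + j3 → |·| = √(10²+3²) = √109 ≈ 10.44, ∠ = arctan(3/10) ≈ 16.70°
pole (s+40): 40 + j3 → |·| = √(40²+3²) = √1609 ≈ 40.112, ∠ = arctan(3/40) ≈ 4.29°
∠G = 45.00° − 20.99° = 24.01°

24.0°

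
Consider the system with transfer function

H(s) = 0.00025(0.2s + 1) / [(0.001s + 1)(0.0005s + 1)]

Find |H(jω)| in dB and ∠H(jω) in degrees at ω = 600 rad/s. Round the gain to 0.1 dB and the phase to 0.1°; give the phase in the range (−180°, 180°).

-32.2 dB, 41.9°

At ω = 600 rad/s:
zero (1 + j600·0.2) = 1 + j120 → |·| ≈ 120, ∠ ≈ 89.52°
pole (1 + j600·0.001) = 1 + j0.6 → |·| ≈ 1.1662, ∠ ≈ 30.96°
pole (1 + j600·0.0005) = 1 + j0.3 → |·| ≈ 1.044, ∠ ≈ 16.70°
|H| = 0.00025 · 120 / (1.1662 · 1.044) ≈ 0.02464
Gain = 20 log₁₀(0.02464) ≈ -32.17 dB
∠H = (89.52°) − (30.96° + 16.70°) = 41.86°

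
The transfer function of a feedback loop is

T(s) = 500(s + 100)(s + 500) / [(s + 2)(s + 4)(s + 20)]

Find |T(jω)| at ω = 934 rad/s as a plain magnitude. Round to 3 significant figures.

At s = jω = j934:
zero (s+100): 100 + j934 → |·| = √(100²+934²) = √882356 ≈ 939.34, ∠ = arctan(934/100) ≈ 83.89°
zero (s+500): 500 + j934 → |·| = √(500²+934²) = √1122356 ≈ 1059.4, ∠ = arctan(934/500) ≈ 61.84°
pole (s+2): 2 + j934 → |·| = √(2²+934²) = √872360 ≈ 934, ∠ = arctan(934/2) ≈ 89.88°
pole (s+4): 4 + j934 → |·| = √(4²+934²) = √872372 ≈ 934.01, ∠ = arctan(934/4) ≈ 89.75°
pole (s+20): 20 + j934 → |·| = √(20²+934²) = √872756 ≈ 934.21, ∠ = arctan(934/20) ≈ 88.77°
|T| = 500 · 9.9514e+05 / 8.1497e+08 ≈ 0.61054

0.611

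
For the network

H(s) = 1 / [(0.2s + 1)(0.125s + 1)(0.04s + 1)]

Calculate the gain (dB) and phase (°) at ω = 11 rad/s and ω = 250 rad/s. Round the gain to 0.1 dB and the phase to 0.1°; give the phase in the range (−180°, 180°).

At ω = 11 rad/s:
pole (1 + j11·0.2) = 1 + j2.2 → |·| ≈ 2.4166, ∠ ≈ 65.56°
pole (1 + j11·0.125) = 1 + j1.375 → |·| ≈ 1.7002, ∠ ≈ 53.97°
pole (1 + j11·0.04) = 1 + j0.44 → |·| ≈ 1.0925, ∠ ≈ 23.75°
|H| = 1 · 1 / (2.4166 · 1.7002 · 1.0925) ≈ 0.22278
Gain = 20 log₁₀(0.22278) ≈ -13.04 dB
∠H = (0°) − (65.56° + 53.97° + 23.75°) = -143.28°

At ω = 250 rad/s:
pole (1 + j250·0.2) = 1 + j50 → |·| ≈ 50.01, ∠ ≈ 88.85°
pole (1 + j250·0.125) = 1 + j31.25 → |·| ≈ 31.266, ∠ ≈ 88.17°
pole (1 + j250·0.04) = 1 + j10 → |·| ≈ 10.05, ∠ ≈ 84.29°
|H| = 1 · 1 / (50.01 · 31.266 · 10.05) ≈ 6.3636e-05
Gain = 20 log₁₀(6.3636e-05) ≈ -83.93 dB
∠H = (0°) − (88.85° + 88.17° + 84.29°) = -261.31° ≡ 98.69° (principal value)

ω = 11: -13.0 dB, -143.3°; ω = 250: -83.9 dB, 98.7°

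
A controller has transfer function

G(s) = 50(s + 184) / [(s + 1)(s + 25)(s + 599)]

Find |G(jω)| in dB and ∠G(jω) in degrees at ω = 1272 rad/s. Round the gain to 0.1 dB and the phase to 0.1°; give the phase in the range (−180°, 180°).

-91.0 dB, -161.8°

At s = jω = j1272:
zero (s+184): 184 + j1272 → |·| = √(184²+1272²) = √1651840 ≈ 1285.2, ∠ = arctan(1272/184) ≈ 81.77°
pole (s+1): 1 + j1272 → |·| = √(1²+1272²) = √1617985 ≈ 1272, ∠ = arctan(1272/1) ≈ 89.95°
pole (s+25): 25 + j1272 → |·| = √(25²+1272²) = √1618609 ≈ 1272.2, ∠ = arctan(1272/25) ≈ 88.87°
pole (s+599): 599 + j1272 → |·| = √(599²+1272²) = √1976785 ≈ 1406, ∠ = arctan(1272/599) ≈ 64.78°
|G| = 50 · 1285.2 / 2.2752e+09 ≈ 2.8244e-05
Gain = 20 log₁₀(2.8244e-05) ≈ -90.98 dB
∠G = 81.77° − 243.60° = -161.83°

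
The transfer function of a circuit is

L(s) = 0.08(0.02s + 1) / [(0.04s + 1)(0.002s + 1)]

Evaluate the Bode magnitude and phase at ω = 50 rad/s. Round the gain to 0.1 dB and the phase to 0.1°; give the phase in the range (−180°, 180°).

-26.0 dB, -24.1°

At ω = 50 rad/s:
zero (1 + j50·0.02) = 1 + j1 → |·| ≈ 1.4142, ∠ ≈ 45.00°
pole (1 + j50·0.04) = 1 + j2 → |·| ≈ 2.2361, ∠ ≈ 63.43°
pole (1 + j50·0.002) = 1 + j0.1 → |·| ≈ 1.005, ∠ ≈ 5.71°
|L| = 0.08 · 1.4142 / (2.2361 · 1.005) ≈ 0.050344
Gain = 20 log₁₀(0.050344) ≈ -25.96 dB
∠L = (45.00°) − (63.43° + 5.71°) = -24.14°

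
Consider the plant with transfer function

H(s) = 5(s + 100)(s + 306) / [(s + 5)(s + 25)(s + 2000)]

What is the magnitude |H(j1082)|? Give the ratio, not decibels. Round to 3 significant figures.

At s = jω = j1082:
zero (s+100): 100 + j1082 → |·| = √(100²+1082²) = √1180724 ≈ 1086.6, ∠ = arctan(1082/100) ≈ 84.72°
zero (s+306): 306 + j1082 → |·| = √(306²+1082²) = √1264360 ≈ 1124.4, ∠ = arctan(1082/306) ≈ 74.21°
pole (s+5): 5 + j1082 → |·| = √(5²+1082²) = √1170749 ≈ 1082, ∠ = arctan(1082/5) ≈ 89.74°
pole (s+25): 25 + j1082 → |·| = √(25²+1082²) = √1171349 ≈ 1082.3, ∠ = arctan(1082/25) ≈ 88.68°
pole (s+2000): 2000 + j1082 → |·| = √(2000²+1082²) = √5170724 ≈ 2273.9, ∠ = arctan(1082/2000) ≈ 28.41°
|H| = 5 · 1.2218e+06 / 2.6628e+09 ≈ 0.0022942

0.00229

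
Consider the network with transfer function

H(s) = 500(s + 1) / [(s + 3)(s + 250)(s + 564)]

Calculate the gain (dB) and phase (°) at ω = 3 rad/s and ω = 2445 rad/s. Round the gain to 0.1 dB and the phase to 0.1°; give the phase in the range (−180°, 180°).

ω = 3: -51.6 dB, 25.6°; ω = 2445: -81.8 dB, -161.1°

At s = jω = j3:
zero (s+1): 1 + j3 → |·| = √(1²+3²) = √10 ≈ 3.1623, ∠ = arctan(3/1) ≈ 71.57°
pole (s+3): 3 + j3 → |·| = √(3²+3²) = √18 ≈ 4.2426, ∠ = arctan(3/3) ≈ 45.00°
pole (s+250): 250 + j3 → |·| = √(250²+3²) = √62509 ≈ 250.02, ∠ = arctan(3/250) ≈ 0.69°
pole (s+564): 564 + j3 → |·| = √(564²+3²) = √318105 ≈ 564.01, ∠ = arctan(3/564) ≈ 0.30°
|H| = 500 · 3.1623 / 5.9827e+05 ≈ 0.0026429
Gain = 20 log₁₀(0.0026429) ≈ -51.56 dB
∠H = 71.57° − 45.99° = 25.58°

At s = jω = j2445:
zero (s+1): 1 + j2445 → |·| = √(1²+2445²) = √5978026 ≈ 2445, ∠ = arctan(2445/1) ≈ 89.98°
pole (s+3): 3 + j2445 → |·| = √(3²+2445²) = √5978034 ≈ 2445, ∠ = arctan(2445/3) ≈ 89.93°
pole (s+250): 250 + j2445 → |·| = √(250²+2445²) = √6040525 ≈ 2457.7, ∠ = arctan(2445/250) ≈ 84.16°
pole (s+564): 564 + j2445 → |·| = √(564²+2445²) = √6296121 ≈ 2509.2, ∠ = arctan(2445/564) ≈ 77.01°
|H| = 500 · 2445 / 1.5078e+10 ≈ 8.1078e-05
Gain = 20 log₁₀(8.1078e-05) ≈ -81.82 dB
∠H = 89.98° − 251.10° = -161.12°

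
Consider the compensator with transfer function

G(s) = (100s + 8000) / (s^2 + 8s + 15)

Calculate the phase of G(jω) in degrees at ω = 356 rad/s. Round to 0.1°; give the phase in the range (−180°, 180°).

-101.4°

Substitute s = j356:
Numerator: 100(j356) + 8000 = 8000 + j35600
Denominator: (j356)^2 + 8(j356) + 15 = -126721 + j2848
|N| = √(8000² + 35600²) ≈ 36488, ∠N ≈ 77.33°
|D| = √(126721² + 2848²) ≈ 1.2675e+05, ∠D ≈ 178.71°
∠G = 77.33° − 178.71° = -101.38°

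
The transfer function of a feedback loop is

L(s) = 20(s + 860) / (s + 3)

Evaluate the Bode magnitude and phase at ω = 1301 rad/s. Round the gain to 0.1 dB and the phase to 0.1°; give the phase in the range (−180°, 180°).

At s = jω = j1301:
zero (s+860): 860 + j1301 → |·| = √(860²+1301²) = √2432201 ≈ 1559.6, ∠ = arctan(1301/860) ≈ 56.53°
pole (s+3): 3 + j1301 → |·| = √(3²+1301²) = √1692610 ≈ 1301, ∠ = arctan(1301/3) ≈ 89.87°
|L| = 20 · 1559.6 / 1301 ≈ 23.975
Gain = 20 log₁₀(23.975) ≈ 27.60 dB
∠L = 56.53° − 89.87° = -33.34°

27.6 dB, -33.3°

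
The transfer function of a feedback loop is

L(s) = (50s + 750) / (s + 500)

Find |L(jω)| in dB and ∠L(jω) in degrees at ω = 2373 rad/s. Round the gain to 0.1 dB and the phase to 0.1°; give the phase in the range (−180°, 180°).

Substitute s = j2373:
Numerator: 50(j2373) + 750 = 750 + j118650
Denominator: (j2373) + 500 = 500 + j2373
|N| = √(750² + 118650²) ≈ 1.1865e+05, ∠N ≈ 89.64°
|D| = √(500² + 2373²) ≈ 2425.1, ∠D ≈ 78.10°
|L| = 1.1865e+05 / 2425.1 ≈ 48.926
Gain = 20 log₁₀(48.926) ≈ 33.79 dB
∠L = 89.64° − 78.10° = 11.54°

33.8 dB, 11.5°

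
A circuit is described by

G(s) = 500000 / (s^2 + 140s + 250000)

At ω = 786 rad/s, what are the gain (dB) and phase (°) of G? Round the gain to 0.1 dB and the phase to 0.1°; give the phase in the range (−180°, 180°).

At s = jω = j786:
quadratic: (j786)² + 140·j786 + 250000 = -367796 + j110040 → |·| ≈ 3.839e+05, ∠ ≈ 163.34°
|G| = 500000 / 3.839e+05 ≈ 1.3024
Gain = 20 log₁₀(1.3024) ≈ 2.29 dB
∠G = 0.00° − 163.34° = -163.34°

2.3 dB, -163.3°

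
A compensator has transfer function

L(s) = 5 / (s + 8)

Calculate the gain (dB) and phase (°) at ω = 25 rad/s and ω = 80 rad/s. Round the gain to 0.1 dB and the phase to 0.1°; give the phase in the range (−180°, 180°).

ω = 25: -14.4 dB, -72.3°; ω = 80: -24.1 dB, -84.3°

Substitute s = j25:
Numerator: 5 = 5 + j0
Denominator: (j25) + 8 = 8 + j25
|N| = √(5² + 0²) ≈ 5, ∠N ≈ 0.00°
|D| = √(8² + 25²) ≈ 26.249, ∠D ≈ 72.26°
|L| = 5 / 26.249 ≈ 0.19048
Gain = 20 log₁₀(0.19048) ≈ -14.40 dB
∠L = 0.00° − 72.26° = -72.26°

Substitute s = j80:
Numerator: 5 = 5 + j0
Denominator: (j80) + 8 = 8 + j80
|N| = √(5² + 0²) ≈ 5, ∠N ≈ 0.00°
|D| = √(8² + 80²) ≈ 80.399, ∠D ≈ 84.29°
|L| = 5 / 80.399 ≈ 0.06219
Gain = 20 log₁₀(0.06219) ≈ -24.13 dB
∠L = 0.00° − 84.29° = -84.29°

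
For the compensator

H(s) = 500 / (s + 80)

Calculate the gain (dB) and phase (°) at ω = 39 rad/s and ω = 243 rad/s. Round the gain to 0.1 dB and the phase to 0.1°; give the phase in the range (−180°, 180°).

ω = 39: 15.0 dB, -26.0°; ω = 243: 5.8 dB, -71.8°

Substitute s = j39:
Numerator: 500 = 500 + j0
Denominator: (j39) + 80 = 80 + j39
|N| = √(500² + 0²) ≈ 500, ∠N ≈ 0.00°
|D| = √(80² + 39²) ≈ 89, ∠D ≈ 25.99°
|H| = 500 / 89 ≈ 5.618
Gain = 20 log₁₀(5.618) ≈ 14.99 dB
∠H = 0.00° − 25.99° = -25.99°

Substitute s = j243:
Numerator: 500 = 500 + j0
Denominator: (j243) + 80 = 80 + j243
|N| = √(500² + 0²) ≈ 500, ∠N ≈ 0.00°
|D| = √(80² + 243²) ≈ 255.83, ∠D ≈ 71.78°
|H| = 500 / 255.83 ≈ 1.9544
Gain = 20 log₁₀(1.9544) ≈ 5.82 dB
∠H = 0.00° − 71.78° = -71.78°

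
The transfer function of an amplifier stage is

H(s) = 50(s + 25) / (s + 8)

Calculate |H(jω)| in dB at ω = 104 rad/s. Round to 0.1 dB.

34.2 dB

At s = jω = j104:
zero (s+25): 25 + j104 → |·| = √(25²+104²) = √11441 ≈ 106.96, ∠ = arctan(104/25) ≈ 76.48°
pole (s+8): 8 + j104 → |·| = √(8²+104²) = √10880 ≈ 104.31, ∠ = arctan(104/8) ≈ 85.60°
|H| = 50 · 106.96 / 104.31 ≈ 51.27
Gain = 20 log₁₀(51.27) ≈ 34.20 dB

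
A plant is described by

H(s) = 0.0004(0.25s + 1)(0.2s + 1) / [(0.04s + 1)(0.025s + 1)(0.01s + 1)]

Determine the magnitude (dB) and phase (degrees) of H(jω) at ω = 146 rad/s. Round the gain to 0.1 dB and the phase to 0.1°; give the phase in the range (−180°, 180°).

At ω = 146 rad/s:
zero (1 + j146·0.25) = 1 + j36.5 → |·| ≈ 36.514, ∠ ≈ 88.43°
zero (1 + j146·0.2) = 1 + j29.2 → |·| ≈ 29.217, ∠ ≈ 88.04°
pole (1 + j146·0.04) = 1 + j5.84 → |·| ≈ 5.925, ∠ ≈ 80.28°
pole (1 + j146·0.025) = 1 + j3.65 → |·| ≈ 3.7845, ∠ ≈ 74.68°
pole (1 + j146·0.01) = 1 + j1.46 → |·| ≈ 1.7696, ∠ ≈ 55.59°
|H| = 0.0004 · 36.514 · 29.217 / (5.925 · 3.7845 · 1.7696) ≈ 0.010754
Gain = 20 log₁₀(0.010754) ≈ -39.37 dB
∠H = (88.43° + 88.04°) − (80.28° + 74.68° + 55.59°) = -34.08°

-39.4 dB, -34.1°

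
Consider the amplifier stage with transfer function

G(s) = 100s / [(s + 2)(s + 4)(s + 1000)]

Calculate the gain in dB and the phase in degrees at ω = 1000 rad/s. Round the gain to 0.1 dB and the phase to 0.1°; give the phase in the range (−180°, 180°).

At s = jω = j1000:
zero at origin: s = j1000 → |·| = 1000, ∠ = 90.00°
pole (s+2): 2 + j1000 → |·| = √(2²+1000²) = √1000004 ≈ 1000, ∠ = arctan(1000/2) ≈ 89.89°
pole (s+4): 4 + j1000 → |·| = √(4²+1000²) = √1000016 ≈ 1000, ∠ = arctan(1000/4) ≈ 89.77°
pole (s+1000): 1000 + j1000 → |·| = √(1000²+1000²) = √2000000 ≈ 1414.2, ∠ = arctan(1000/1000) ≈ 45.00°
|G| = 100 · 1000 / 1.4142e+09 ≈ 7.0711e-05
Gain = 20 log₁₀(7.0711e-05) ≈ -83.01 dB
∠G = 90.00° − 224.66° = -134.66°

-83.0 dB, -134.7°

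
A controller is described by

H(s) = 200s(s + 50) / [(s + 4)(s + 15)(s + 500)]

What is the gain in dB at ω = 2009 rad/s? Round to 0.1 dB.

At s = jω = j2009:
zero (s+50): 50 + j2009 → |·| = √(50²+2009²) = √4038581 ≈ 2009.6, ∠ = arctan(2009/50) ≈ 88.57°
zero at origin: s = j2009 → |·| = 2009, ∠ = 90.00°
pole (s+4): 4 + j2009 → |·| = √(4²+2009²) = √4036097 ≈ 2009, ∠ = arctan(2009/4) ≈ 89.89°
pole (s+15): 15 + j2009 → |·| = √(15²+2009²) = √4036306 ≈ 2009.1, ∠ = arctan(2009/15) ≈ 89.57°
pole (s+500): 500 + j2009 → |·| = √(500²+2009²) = √4286081 ≈ 2070.3, ∠ = arctan(2009/500) ≈ 76.02°
|H| = 200 · 4.0373e+06 / 8.3563e+09 ≈ 0.096629
Gain = 20 log₁₀(0.096629) ≈ -20.30 dB

-20.3 dB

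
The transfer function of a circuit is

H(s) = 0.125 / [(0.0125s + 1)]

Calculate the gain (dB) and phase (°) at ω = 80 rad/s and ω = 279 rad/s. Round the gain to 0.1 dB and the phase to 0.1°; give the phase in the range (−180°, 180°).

At ω = 80 rad/s:
pole (1 + j80·0.0125) = 1 + j1 → |·| ≈ 1.4142, ∠ ≈ 45.00°
|H| = 0.125 · 1 / (1.4142) ≈ 0.088389
Gain = 20 log₁₀(0.088389) ≈ -21.07 dB
∠H = (0°) − (45.00°) = -45.00°

At ω = 279 rad/s:
pole (1 + j279·0.0125) = 1 + j3.4875 → |·| ≈ 3.628, ∠ ≈ 74.00°
|H| = 0.125 · 1 / (3.628) ≈ 0.034454
Gain = 20 log₁₀(0.034454) ≈ -29.26 dB
∠H = (0°) − (74.00°) = -74.00°

ω = 80: -21.1 dB, -45.0°; ω = 279: -29.3 dB, -74.0°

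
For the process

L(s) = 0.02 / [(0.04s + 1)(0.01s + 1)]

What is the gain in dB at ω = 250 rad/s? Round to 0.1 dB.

At ω = 250 rad/s:
pole (1 + j250·0.04) = 1 + j10 → |·| ≈ 10.05, ∠ ≈ 84.29°
pole (1 + j250·0.01) = 1 + j2.5 → |·| ≈ 2.6926, ∠ ≈ 68.20°
|L| = 0.02 · 1 / (10.05 · 2.6926) ≈ 0.00073908
Gain = 20 log₁₀(0.00073908) ≈ -62.63 dB

-62.6 dB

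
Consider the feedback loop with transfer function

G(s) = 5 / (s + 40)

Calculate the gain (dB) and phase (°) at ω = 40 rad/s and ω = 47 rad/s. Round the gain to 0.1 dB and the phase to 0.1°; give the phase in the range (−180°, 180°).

ω = 40: -21.1 dB, -45.0°; ω = 47: -21.8 dB, -49.6°

At s = jω = j40:
pole (s+40): 40 + j40 → |·| = √(40²+40²) = √3200 ≈ 56.569, ∠ = arctan(40/40) ≈ 45.00°
|G| = 5 / 56.569 ≈ 0.088388
Gain = 20 log₁₀(0.088388) ≈ -21.07 dB
∠G = 0.00° − 45.00° = -45.00°

At s = jω = j47:
pole (s+40): 40 + j47 → |·| = √(40²+47²) = √3809 ≈ 61.717, ∠ = arctan(47/40) ≈ 49.60°
|G| = 5 / 61.717 ≈ 0.081015
Gain = 20 log₁₀(0.081015) ≈ -21.83 dB
∠G = 0.00° − 49.60° = -49.60°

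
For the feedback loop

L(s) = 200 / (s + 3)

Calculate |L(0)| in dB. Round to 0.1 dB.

36.5 dB

L(0) = 200 / 3 ≈ 66.667
20 log₁₀(66.667) ≈ 36.48 dB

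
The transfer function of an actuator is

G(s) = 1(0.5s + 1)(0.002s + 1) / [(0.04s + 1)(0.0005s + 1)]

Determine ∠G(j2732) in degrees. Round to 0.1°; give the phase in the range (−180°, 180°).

At ω = 2732 rad/s:
zero (1 + j2732·0.5) = 1 + j1366 → |·| ≈ 1366, ∠ ≈ 89.96°
zero (1 + j2732·0.002) = 1 + j5.464 → |·| ≈ 5.5548, ∠ ≈ 79.63°
pole (1 + j2732·0.04) = 1 + j109.28 → |·| ≈ 109.28, ∠ ≈ 89.48°
pole (1 + j2732·0.0005) = 1 + j1.366 → |·| ≈ 1.6929, ∠ ≈ 53.79°
∠G = (89.96° + 79.63°) − (89.48° + 53.79°) = 26.32°

26.3°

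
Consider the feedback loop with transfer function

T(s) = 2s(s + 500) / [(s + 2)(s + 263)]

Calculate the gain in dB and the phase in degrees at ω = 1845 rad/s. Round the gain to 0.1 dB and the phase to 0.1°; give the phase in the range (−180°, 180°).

6.2 dB, -7.0°

At s = jω = j1845:
zero (s+500): 500 + j1845 → |·| = √(500²+1845²) = √3654025 ≈ 1911.6, ∠ = arctan(1845/500) ≈ 74.84°
zero at origin: s = j1845 → |·| = 1845, ∠ = 90.00°
pole (s+2): 2 + j1845 → |·| = √(2²+1845²) = √3404029 ≈ 1845, ∠ = arctan(1845/2) ≈ 89.94°
pole (s+263): 263 + j1845 → |·| = √(263²+1845²) = √3473194 ≈ 1863.7, ∠ = arctan(1845/263) ≈ 81.89°
|T| = 2 · 3.5269e+06 / 3.4385e+06 ≈ 2.0514
Gain = 20 log₁₀(2.0514) ≈ 6.24 dB
∠T = 164.84° − 171.83° = -6.99°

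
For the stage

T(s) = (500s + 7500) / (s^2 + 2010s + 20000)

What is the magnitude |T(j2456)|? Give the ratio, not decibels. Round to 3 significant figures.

Substitute s = j2456:
Numerator: 500(j2456) + 7500 = 7500 + j1228000
Denominator: (j2456)^2 + 2010(j2456) + 20000 = -6011936 + j4936560
|N| = √(7500² + 1228000²) ≈ 1.228e+06, ∠N ≈ 89.65°
|D| = √(6011936² + 4936560²) ≈ 7.779e+06, ∠D ≈ 140.61°
|T| = 1.228e+06 / 7.779e+06 ≈ 0.15786

0.158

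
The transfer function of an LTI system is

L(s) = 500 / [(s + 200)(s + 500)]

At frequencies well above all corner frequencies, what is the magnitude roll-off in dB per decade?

Each pole contributes −20 dB/decade at high frequency; each zero contributes +20 dB/decade.
Net: 0 zero(s) − 2 pole(s) → -40 dB/decade.

-40 dB/decade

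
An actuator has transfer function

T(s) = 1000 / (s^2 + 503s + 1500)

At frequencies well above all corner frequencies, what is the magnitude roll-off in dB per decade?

-40 dB/decade

Each pole contributes −20 dB/decade at high frequency; each zero contributes +20 dB/decade.
Net: 0 zero(s) − 2 pole(s) → -40 dB/decade.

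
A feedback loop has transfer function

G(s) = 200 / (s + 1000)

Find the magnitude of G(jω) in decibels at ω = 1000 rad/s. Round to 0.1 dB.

Substitute s = j1000:
Numerator: 200 = 200 + j0
Denominator: (j1000) + 1000 = 1000 + j1000
|N| = √(200² + 0²) ≈ 200, ∠N ≈ 0.00°
|D| = √(1000² + 1000²) ≈ 1414.2, ∠D ≈ 45.00°
|G| = 200 / 1414.2 ≈ 0.14142
Gain = 20 log₁₀(0.14142) ≈ -16.99 dB

-17.0 dB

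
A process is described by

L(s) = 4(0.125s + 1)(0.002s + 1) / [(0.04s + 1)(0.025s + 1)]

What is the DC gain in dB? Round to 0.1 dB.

12.0 dB

L(0) = 4 · 1 / 1 = 4
20 log₁₀(4) ≈ 12.04 dB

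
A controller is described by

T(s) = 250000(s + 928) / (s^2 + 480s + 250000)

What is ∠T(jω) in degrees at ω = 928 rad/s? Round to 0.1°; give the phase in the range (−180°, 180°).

At s = jω = j928:
zero (s+928): 928 + j928 → |·| = √(928²+928²) = √1722368 ≈ 1312.4, ∠ = arctan(928/928) ≈ 45.00°
quadratic: (j928)² + 480·j928 + 250000 = -611184 + j445440 → |·| ≈ 7.5628e+05, ∠ ≈ 143.91°
∠T = 45.00° − 143.91° = -98.91°

-98.9°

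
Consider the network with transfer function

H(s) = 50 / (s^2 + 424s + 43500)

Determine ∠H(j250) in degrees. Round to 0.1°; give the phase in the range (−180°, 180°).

Substitute s = j250:
Numerator: 50 = 50 + j0
Denominator: (j250)^2 + 424(j250) + 43500 = -19000 + j106000
|N| = √(50² + 0²) ≈ 50, ∠N ≈ 0.00°
|D| = √(19000² + 106000²) ≈ 1.0769e+05, ∠D ≈ 100.16°
∠H = 0.00° − 100.16° = -100.16°

-100.2°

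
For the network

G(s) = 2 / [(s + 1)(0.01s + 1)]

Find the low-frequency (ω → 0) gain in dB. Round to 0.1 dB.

G(0) = 2 · 1 / 1 = 2
20 log₁₀(2) ≈ 6.02 dB

6.0 dB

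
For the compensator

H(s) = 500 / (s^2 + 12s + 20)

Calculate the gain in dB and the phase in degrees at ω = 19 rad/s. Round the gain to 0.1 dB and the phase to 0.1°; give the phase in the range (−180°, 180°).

Substitute s = j19:
Numerator: 500 = 500 + j0
Denominator: (j19)^2 + 12(j19) + 20 = -341 + j228
|N| = √(500² + 0²) ≈ 500, ∠N ≈ 0.00°
|D| = √(341² + 228²) ≈ 410.2, ∠D ≈ 146.23°
|H| = 500 / 410.2 ≈ 1.2189
Gain = 20 log₁₀(1.2189) ≈ 1.72 dB
∠H = 0.00° − 146.23° = -146.23°

1.7 dB, -146.2°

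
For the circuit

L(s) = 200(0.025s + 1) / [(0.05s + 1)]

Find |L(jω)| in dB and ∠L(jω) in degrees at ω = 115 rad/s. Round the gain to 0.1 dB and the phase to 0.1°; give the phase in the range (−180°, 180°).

At ω = 115 rad/s:
zero (1 + j115·0.025) = 1 + j2.875 → |·| ≈ 3.0439, ∠ ≈ 70.82°
pole (1 + j115·0.05) = 1 + j5.75 → |·| ≈ 5.8363, ∠ ≈ 80.13°
|L| = 200 · 3.0439 / (5.8363) ≈ 104.31
Gain = 20 log₁₀(104.31) ≈ 40.37 dB
∠L = (70.82°) − (80.13°) = -9.31°

40.4 dB, -9.3°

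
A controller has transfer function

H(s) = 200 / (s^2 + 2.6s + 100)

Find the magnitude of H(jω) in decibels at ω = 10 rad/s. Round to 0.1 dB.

17.7 dB

At s = jω = j10:
quadratic: (j10)² + 2.6·j10 + 100 = 0 + j26 → |·| ≈ 26, ∠ ≈ 90.00°
|H| = 200 / 26 ≈ 7.6923
Gain = 20 log₁₀(7.6923) ≈ 17.72 dB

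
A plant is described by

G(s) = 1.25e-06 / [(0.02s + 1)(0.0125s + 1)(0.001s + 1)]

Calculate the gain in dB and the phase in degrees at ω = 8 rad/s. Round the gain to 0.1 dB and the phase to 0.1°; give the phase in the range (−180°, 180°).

At ω = 8 rad/s:
pole (1 + j8·0.02) = 1 + j0.16 → |·| ≈ 1.0127, ∠ ≈ 9.09°
pole (1 + j8·0.0125) = 1 + j0.1 → |·| ≈ 1.005, ∠ ≈ 5.71°
pole (1 + j8·0.001) = 1 + j0.008 → |·| ≈ 1, ∠ ≈ 0.46°
|G| = 1.25e-06 · 1 / (1.0127 · 1.005 · 1) ≈ 1.2282e-06
Gain = 20 log₁₀(1.2282e-06) ≈ -118.21 dB
∠G = (0°) − (9.09° + 5.71° + 0.46°) = -15.26°

-118.2 dB, -15.3°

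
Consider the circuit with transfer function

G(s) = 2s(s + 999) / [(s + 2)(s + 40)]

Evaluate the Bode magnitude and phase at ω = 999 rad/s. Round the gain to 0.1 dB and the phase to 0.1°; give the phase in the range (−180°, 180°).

At s = jω = j999:
zero (s+999): 999 + j999 → |·| = √(999²+999²) = √1996002 ≈ 1412.8, ∠ = arctan(999/999) ≈ 45.00°
zero at origin: s = j999 → |·| = 999, ∠ = 90.00°
pole (s+2): 2 + j999 → |·| = √(2²+999²) = √998005 ≈ 999, ∠ = arctan(999/2) ≈ 89.89°
pole (s+40): 40 + j999 → |·| = √(40²+999²) = √999601 ≈ 999.8, ∠ = arctan(999/40) ≈ 87.71°
|G| = 2 · 1.4114e+06 / 9.988e+05 ≈ 2.8262
Gain = 20 log₁₀(2.8262) ≈ 9.02 dB
∠G = 135.00° − 177.60° = -42.60°

9.0 dB, -42.6°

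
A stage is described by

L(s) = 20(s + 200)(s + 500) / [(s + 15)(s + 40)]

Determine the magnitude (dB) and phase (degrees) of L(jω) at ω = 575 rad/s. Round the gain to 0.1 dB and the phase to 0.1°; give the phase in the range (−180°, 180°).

28.9 dB, -54.7°

At s = jω = j575:
zero (s+200): 200 + j575 → |·| = √(200²+575²) = √370625 ≈ 608.79, ∠ = arctan(575/200) ≈ 70.82°
zero (s+500): 500 + j575 → |·| = √(500²+575²) = √580625 ≈ 761.99, ∠ = arctan(575/500) ≈ 48.99°
pole (s+15): 15 + j575 → |·| = √(15²+575²) = √330850 ≈ 575.2, ∠ = arctan(575/15) ≈ 88.51°
pole (s+40): 40 + j575 → |·| = √(40²+575²) = √332225 ≈ 576.39, ∠ = arctan(575/40) ≈ 86.02°
|L| = 20 · 4.6389e+05 / 3.3154e+05 ≈ 27.984
Gain = 20 log₁₀(27.984) ≈ 28.94 dB
∠L = 119.81° − 174.53° = -54.72°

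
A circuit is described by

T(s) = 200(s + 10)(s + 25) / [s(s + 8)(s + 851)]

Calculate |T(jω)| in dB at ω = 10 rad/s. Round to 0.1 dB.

At s = jω = j10:
zero (s+10): 10 + j10 → |·| = √(10²+10²) = √200 ≈ 14.142, ∠ = arctan(10/10) ≈ 45.00°
zero (s+25): 25 + j10 → |·| = √(25²+10²) = √725 ≈ 26.926, ∠ = arctan(10/25) ≈ 21.80°
pole (s+8): 8 + j10 → |·| = √(8²+10²) = √164 ≈ 12.806, ∠ = arctan(10/8) ≈ 51.34°
pole (s+851): 851 + j10 → |·| = √(851²+10²) = √724301 ≈ 851.06, ∠ = arctan(10/851) ≈ 0.67°
pole at origin: |s| = 10, ∠ = 90.00° (in denominator)
|T| = 200 · 380.79 / 1.0899e+05 ≈ 0.69876
Gain = 20 log₁₀(0.69876) ≈ -3.11 dB

-3.1 dB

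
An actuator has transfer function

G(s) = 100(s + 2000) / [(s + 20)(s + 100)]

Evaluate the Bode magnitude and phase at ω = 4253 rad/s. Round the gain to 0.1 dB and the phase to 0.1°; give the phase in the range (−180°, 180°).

At s = jω = j4253:
zero (s+2000): 2000 + j4253 → |·| = √(2000²+4253²) = √22088009 ≈ 4699.8, ∠ = arctan(4253/2000) ≈ 64.81°
pole (s+20): 20 + j4253 → |·| = √(20²+4253²) = √18088409 ≈ 4253, ∠ = arctan(4253/20) ≈ 89.73°
pole (s+100): 100 + j4253 → |·| = √(100²+4253²) = √18098009 ≈ 4254.2, ∠ = arctan(4253/100) ≈ 88.65°
|G| = 100 · 4699.8 / 1.8093e+07 ≈ 0.025976
Gain = 20 log₁₀(0.025976) ≈ -31.71 dB
∠G = 64.81° − 178.38° = -113.57°

-31.7 dB, -113.6°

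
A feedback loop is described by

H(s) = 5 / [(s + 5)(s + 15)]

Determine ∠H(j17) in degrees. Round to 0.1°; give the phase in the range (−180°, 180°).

-122.2°

At s = jω = j17:
pole (s+5): 5 + j17 → |·| = √(5²+17²) = √314 ≈ 17.72, ∠ = arctan(17/5) ≈ 73.61°
pole (s+15): 15 + j17 → |·| = √(15²+17²) = √514 ≈ 22.672, ∠ = arctan(17/15) ≈ 48.58°
∠H = 0.00° − 122.19° = -122.19°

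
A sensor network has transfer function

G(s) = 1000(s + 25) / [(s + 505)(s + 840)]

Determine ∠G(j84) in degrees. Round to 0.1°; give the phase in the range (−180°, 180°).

At s = jω = j84:
zero (s+25): 25 + j84 → |·| = √(25²+84²) = √7681 ≈ 87.641, ∠ = arctan(84/25) ≈ 73.43°
pole (s+505): 505 + j84 → |·| = √(505²+84²) = √262081 ≈ 511.94, ∠ = arctan(84/505) ≈ 9.44°
pole (s+840): 840 + j84 → |·| = √(840²+84²) = √712656 ≈ 844.19, ∠ = arctan(84/840) ≈ 5.71°
∠G = 73.43° − 15.15° = 58.28°

58.3°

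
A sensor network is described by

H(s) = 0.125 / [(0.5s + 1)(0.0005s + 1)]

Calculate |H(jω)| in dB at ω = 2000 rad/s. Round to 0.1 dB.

-81.1 dB

At ω = 2000 rad/s:
pole (1 + j2000·0.5) = 1 + j1000 → |·| ≈ 1000, ∠ ≈ 89.94°
pole (1 + j2000·0.0005) = 1 + j1 → |·| ≈ 1.4142, ∠ ≈ 45.00°
|H| = 0.125 · 1 / (1000 · 1.4142) ≈ 8.8389e-05
Gain = 20 log₁₀(8.8389e-05) ≈ -81.07 dB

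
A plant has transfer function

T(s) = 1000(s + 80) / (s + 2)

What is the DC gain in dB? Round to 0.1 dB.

92.0 dB

T(0) = 1000·80 / (2) = 40000
20 log₁₀(40000) ≈ 92.04 dB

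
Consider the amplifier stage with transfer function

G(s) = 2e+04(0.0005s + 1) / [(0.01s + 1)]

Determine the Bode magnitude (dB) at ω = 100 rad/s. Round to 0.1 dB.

At ω = 100 rad/s:
zero (1 + j100·0.0005) = 1 + j0.05 → |·| ≈ 1.0012, ∠ ≈ 2.86°
pole (1 + j100·0.01) = 1 + j1 → |·| ≈ 1.4142, ∠ ≈ 45.00°
|G| = 2e+04 · 1.0012 / (1.4142) ≈ 14159
Gain = 20 log₁₀(14159) ≈ 83.02 dB

83.0 dB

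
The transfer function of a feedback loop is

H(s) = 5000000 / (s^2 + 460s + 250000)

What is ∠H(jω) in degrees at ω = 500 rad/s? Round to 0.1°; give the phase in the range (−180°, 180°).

At s = jω = j500:
quadratic: (j500)² + 460·j500 + 250000 = 0 + j230000 → |·| ≈ 2.3e+05, ∠ ≈ 90.00°
∠H = 0.00° − 90.00° = -90.00°

-90.0°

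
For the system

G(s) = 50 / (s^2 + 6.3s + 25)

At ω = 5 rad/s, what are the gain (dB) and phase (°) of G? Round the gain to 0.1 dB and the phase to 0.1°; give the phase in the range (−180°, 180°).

4.0 dB, -90.0°

At s = jω = j5:
quadratic: (j5)² + 6.3·j5 + 25 = 0 + j31.5 → |·| ≈ 31.5, ∠ ≈ 90.00°
|G| = 50 / 31.5 ≈ 1.5873
Gain = 20 log₁₀(1.5873) ≈ 4.01 dB
∠G = 0.00° − 90.00° = -90.00°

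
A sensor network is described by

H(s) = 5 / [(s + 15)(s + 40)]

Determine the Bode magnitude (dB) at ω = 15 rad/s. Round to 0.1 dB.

At s = jω = j15:
pole (s+15): 15 + j15 → |·| = √(15²+15²) = √450 ≈ 21.213, ∠ = arctan(15/15) ≈ 45.00°
pole (s+40): 40 + j15 → |·| = √(40²+15²) = √1825 ≈ 42.72, ∠ = arctan(15/40) ≈ 20.56°
|H| = 5 / 906.22 ≈ 0.0055174
Gain = 20 log₁₀(0.0055174) ≈ -45.17 dB

-45.2 dB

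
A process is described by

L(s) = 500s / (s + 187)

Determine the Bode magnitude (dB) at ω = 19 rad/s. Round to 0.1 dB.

34.1 dB

At s = jω = j19:
zero at origin: s = j19 → |·| = 19, ∠ = 90.00°
pole (s+187): 187 + j19 → |·| = √(187²+19²) = √35330 ≈ 187.96, ∠ = arctan(19/187) ≈ 5.80°
|L| = 500 · 19 / 187.96 ≈ 50.543
Gain = 20 log₁₀(50.543) ≈ 34.07 dB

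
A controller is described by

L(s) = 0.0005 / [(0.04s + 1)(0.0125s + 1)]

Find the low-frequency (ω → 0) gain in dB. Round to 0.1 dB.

L(0) = 0.0005 · 1 / 1 = 0.0005
20 log₁₀(0.0005) ≈ -66.02 dB

-66.0 dB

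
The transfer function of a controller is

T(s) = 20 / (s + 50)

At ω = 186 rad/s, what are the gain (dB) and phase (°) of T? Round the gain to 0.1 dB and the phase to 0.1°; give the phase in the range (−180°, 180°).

-19.7 dB, -75.0°

At s = jω = j186:
pole (s+50): 50 + j186 → |·| = √(50²+186²) = √37096 ≈ 192.6, ∠ = arctan(186/50) ≈ 74.95°
|T| = 20 / 192.6 ≈ 0.10384
Gain = 20 log₁₀(0.10384) ≈ -19.67 dB
∠T = 0.00° − 74.95° = -74.95°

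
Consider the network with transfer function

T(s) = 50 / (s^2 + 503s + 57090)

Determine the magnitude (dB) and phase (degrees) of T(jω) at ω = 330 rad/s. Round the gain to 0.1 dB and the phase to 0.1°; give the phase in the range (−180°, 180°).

-70.8 dB, -107.3°

Substitute s = j330:
Numerator: 50 = 50 + j0
Denominator: (j330)^2 + 503(j330) + 57090 = -51810 + j165990
|N| = √(50² + 0²) ≈ 50, ∠N ≈ 0.00°
|D| = √(51810² + 165990²) ≈ 1.7389e+05, ∠D ≈ 107.33°
|T| = 50 / 1.7389e+05 ≈ 0.00028754
Gain = 20 log₁₀(0.00028754) ≈ -70.83 dB
∠T = 0.00° − 107.33° = -107.33°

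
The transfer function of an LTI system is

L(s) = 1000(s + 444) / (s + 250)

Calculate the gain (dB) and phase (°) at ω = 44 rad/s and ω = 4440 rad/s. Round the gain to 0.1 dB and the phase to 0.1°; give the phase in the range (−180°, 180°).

ω = 44: 64.9 dB, -4.3°; ω = 4440: 60.0 dB, -2.5°

At s = jω = j44:
zero (s+444): 444 + j44 → |·| = √(444²+44²) = √199072 ≈ 446.17, ∠ = arctan(44/444) ≈ 5.66°
pole (s+250): 250 + j44 → |·| = √(250²+44²) = √64436 ≈ 253.84, ∠ = arctan(44/250) ≈ 9.98°
|L| = 1000 · 446.17 / 253.84 ≈ 1757.7
Gain = 20 log₁₀(1757.7) ≈ 64.90 dB
∠L = 5.66° − 9.98° = -4.32°

At s = jω = j4440:
zero (s+444): 444 + j4440 → |·| = √(444²+4440²) = √19910736 ≈ 4462.1, ∠ = arctan(4440/444) ≈ 84.29°
pole (s+250): 250 + j4440 → |·| = √(250²+4440²) = √19776100 ≈ 4447, ∠ = arctan(4440/250) ≈ 86.78°
|L| = 1000 · 4462.1 / 4447 ≈ 1003.4
Gain = 20 log₁₀(1003.4) ≈ 60.03 dB
∠L = 84.29° − 86.78° = -2.49°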